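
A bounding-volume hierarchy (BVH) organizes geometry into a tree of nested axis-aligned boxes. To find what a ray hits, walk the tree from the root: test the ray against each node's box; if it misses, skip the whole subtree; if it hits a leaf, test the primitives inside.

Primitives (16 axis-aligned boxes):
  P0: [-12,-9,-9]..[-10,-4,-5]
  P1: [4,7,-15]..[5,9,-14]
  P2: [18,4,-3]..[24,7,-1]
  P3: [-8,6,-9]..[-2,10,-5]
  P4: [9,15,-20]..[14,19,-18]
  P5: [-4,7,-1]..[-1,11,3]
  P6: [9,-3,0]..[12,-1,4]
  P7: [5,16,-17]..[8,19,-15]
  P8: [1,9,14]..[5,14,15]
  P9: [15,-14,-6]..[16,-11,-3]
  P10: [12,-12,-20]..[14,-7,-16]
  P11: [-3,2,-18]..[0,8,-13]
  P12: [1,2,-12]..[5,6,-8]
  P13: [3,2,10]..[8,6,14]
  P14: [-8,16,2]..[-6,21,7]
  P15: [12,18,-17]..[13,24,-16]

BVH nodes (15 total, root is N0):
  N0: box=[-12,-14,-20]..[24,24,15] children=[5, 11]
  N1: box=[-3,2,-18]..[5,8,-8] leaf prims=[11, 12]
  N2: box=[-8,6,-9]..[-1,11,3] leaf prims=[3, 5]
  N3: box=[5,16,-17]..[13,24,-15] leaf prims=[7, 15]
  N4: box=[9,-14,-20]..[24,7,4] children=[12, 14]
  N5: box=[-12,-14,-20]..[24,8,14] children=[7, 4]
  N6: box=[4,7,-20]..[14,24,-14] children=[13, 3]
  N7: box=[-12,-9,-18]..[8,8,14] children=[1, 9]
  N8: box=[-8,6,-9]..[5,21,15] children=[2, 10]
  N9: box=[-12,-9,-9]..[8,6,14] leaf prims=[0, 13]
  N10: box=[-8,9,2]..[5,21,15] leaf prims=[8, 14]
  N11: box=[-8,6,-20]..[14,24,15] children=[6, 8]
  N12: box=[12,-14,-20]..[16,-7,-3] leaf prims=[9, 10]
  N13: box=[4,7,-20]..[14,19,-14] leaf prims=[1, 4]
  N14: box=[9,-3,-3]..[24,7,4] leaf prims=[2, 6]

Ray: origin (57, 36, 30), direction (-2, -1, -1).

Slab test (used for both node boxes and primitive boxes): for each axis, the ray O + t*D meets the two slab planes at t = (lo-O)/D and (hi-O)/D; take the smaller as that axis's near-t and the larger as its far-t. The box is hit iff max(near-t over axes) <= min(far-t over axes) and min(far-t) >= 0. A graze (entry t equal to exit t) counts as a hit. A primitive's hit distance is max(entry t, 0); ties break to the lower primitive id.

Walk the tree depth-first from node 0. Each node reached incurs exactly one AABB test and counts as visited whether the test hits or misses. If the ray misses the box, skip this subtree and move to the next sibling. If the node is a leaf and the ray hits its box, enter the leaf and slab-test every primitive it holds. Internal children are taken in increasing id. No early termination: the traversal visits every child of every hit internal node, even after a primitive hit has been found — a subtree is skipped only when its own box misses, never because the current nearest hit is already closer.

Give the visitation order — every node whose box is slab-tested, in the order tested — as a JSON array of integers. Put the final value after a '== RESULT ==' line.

Walk:
N0 x:[33/2,69/2] y:[12,50] z:[15,50] -> hit [33/2,69/2], descend [5, 11]
  N5 x:[33/2,69/2] y:[28,50] z:[16,50] -> hit [28,69/2], descend [4, 7]
    N4 x:[33/2,24] y:[29,50] z:[26,50] -> miss, prune
    N7 x:[49/2,69/2] y:[28,45] z:[16,48] -> hit [28,69/2], descend [1, 9]
      N1 x:[26,30] y:[28,34] z:[38,48] -> miss, prune
      N9 x:[49/2,69/2] y:[30,45] z:[16,39] -> hit [30,69/2] leaf, test {P0(miss), P13(miss)}
  N11 x:[43/2,65/2] y:[12,30] z:[15,50] -> hit [43/2,30], descend [6, 8]
    N6 x:[43/2,53/2] y:[12,29] z:[44,50] -> miss, prune
    N8 x:[26,65/2] y:[15,30] z:[15,39] -> hit [26,30], descend [2, 10]
      N2 x:[29,65/2] y:[25,30] z:[27,39] -> hit [29,30] leaf, test {P3(miss), P5@t=29}
      N10 x:[26,65/2] y:[15,27] z:[15,28] -> hit [26,27] leaf, test {P8(miss), P14(miss)}

order=[0, 5, 4, 7, 1, 9, 11, 6, 8, 2, 10]  |boxes|=11  |leaves|=3  hit=P5

== RESULT ==
[0, 5, 4, 7, 1, 9, 11, 6, 8, 2, 10]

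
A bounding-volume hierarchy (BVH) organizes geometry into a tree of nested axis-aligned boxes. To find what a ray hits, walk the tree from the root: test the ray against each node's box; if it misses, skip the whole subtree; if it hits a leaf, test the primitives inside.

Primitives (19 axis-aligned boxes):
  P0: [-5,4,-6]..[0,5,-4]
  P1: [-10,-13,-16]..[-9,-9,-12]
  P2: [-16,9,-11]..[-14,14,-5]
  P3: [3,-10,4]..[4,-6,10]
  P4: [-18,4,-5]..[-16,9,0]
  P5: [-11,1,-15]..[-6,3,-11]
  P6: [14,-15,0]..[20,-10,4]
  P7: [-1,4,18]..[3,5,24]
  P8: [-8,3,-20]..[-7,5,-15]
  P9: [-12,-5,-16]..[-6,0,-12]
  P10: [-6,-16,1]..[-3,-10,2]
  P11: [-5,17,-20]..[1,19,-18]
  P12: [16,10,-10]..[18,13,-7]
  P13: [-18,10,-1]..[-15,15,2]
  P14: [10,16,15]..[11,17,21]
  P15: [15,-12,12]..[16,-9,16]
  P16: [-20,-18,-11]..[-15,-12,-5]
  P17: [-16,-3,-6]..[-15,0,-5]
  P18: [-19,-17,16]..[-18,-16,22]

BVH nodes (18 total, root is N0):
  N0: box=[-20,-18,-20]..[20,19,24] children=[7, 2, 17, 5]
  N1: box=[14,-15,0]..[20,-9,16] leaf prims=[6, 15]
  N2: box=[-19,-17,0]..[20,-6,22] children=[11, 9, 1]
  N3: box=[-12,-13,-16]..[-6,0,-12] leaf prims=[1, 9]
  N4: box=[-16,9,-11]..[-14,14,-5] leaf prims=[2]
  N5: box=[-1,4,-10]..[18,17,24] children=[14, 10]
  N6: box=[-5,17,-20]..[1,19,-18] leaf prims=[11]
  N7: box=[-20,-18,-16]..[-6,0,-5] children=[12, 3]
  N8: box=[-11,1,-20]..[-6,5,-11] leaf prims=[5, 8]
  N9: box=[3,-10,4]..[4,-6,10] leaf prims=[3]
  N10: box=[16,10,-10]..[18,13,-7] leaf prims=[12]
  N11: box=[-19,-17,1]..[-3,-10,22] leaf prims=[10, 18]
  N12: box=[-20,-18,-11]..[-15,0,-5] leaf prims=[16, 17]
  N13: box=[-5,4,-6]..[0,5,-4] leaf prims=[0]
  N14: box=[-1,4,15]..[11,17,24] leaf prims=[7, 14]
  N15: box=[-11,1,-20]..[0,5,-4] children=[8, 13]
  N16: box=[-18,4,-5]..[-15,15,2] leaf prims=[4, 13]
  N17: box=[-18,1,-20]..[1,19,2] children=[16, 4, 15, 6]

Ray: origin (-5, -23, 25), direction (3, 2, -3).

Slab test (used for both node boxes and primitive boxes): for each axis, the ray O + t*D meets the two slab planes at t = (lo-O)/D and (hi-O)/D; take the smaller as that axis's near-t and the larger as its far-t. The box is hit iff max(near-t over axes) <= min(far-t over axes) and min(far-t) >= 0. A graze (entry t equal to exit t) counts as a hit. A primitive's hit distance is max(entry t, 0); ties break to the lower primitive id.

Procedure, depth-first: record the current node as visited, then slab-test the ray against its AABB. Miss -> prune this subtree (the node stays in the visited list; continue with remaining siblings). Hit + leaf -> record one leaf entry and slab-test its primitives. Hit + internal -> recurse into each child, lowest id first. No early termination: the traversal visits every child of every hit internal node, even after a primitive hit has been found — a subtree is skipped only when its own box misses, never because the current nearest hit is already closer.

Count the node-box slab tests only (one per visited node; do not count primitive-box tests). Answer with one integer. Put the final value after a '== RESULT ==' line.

Walk:
N0 x:[-5,25/3] y:[5/2,21] z:[1/3,15] -> hit [5/2,25/3], descend [2, 5, 7, 17]
  N2 x:[-14/3,25/3] y:[3,17/2] z:[1,25/3] -> hit [3,25/3], descend [1, 9, 11]
    N1 x:[19/3,25/3] y:[4,7] z:[3,25/3] -> hit [19/3,7] leaf, test {P6(miss), P15(miss)}
    N9 x:[8/3,3] y:[13/2,17/2] z:[5,7] -> miss, prune
    N11 x:[-14/3,2/3] y:[3,13/2] z:[1,8] -> miss, prune
  N5 x:[4/3,23/3] y:[27/2,20] z:[1/3,35/3] -> miss, prune
  N7 x:[-5,-1/3] y:[5/2,23/2] z:[10,41/3] -> miss, prune
  N17 x:[-13/3,2] y:[12,21] z:[23/3,15] -> miss, prune

Visited [0, 2, 1, 9, 11, 5, 7, 17]. Tests: 8 box, 1 leaf. Nearest: miss.

== RESULT ==
8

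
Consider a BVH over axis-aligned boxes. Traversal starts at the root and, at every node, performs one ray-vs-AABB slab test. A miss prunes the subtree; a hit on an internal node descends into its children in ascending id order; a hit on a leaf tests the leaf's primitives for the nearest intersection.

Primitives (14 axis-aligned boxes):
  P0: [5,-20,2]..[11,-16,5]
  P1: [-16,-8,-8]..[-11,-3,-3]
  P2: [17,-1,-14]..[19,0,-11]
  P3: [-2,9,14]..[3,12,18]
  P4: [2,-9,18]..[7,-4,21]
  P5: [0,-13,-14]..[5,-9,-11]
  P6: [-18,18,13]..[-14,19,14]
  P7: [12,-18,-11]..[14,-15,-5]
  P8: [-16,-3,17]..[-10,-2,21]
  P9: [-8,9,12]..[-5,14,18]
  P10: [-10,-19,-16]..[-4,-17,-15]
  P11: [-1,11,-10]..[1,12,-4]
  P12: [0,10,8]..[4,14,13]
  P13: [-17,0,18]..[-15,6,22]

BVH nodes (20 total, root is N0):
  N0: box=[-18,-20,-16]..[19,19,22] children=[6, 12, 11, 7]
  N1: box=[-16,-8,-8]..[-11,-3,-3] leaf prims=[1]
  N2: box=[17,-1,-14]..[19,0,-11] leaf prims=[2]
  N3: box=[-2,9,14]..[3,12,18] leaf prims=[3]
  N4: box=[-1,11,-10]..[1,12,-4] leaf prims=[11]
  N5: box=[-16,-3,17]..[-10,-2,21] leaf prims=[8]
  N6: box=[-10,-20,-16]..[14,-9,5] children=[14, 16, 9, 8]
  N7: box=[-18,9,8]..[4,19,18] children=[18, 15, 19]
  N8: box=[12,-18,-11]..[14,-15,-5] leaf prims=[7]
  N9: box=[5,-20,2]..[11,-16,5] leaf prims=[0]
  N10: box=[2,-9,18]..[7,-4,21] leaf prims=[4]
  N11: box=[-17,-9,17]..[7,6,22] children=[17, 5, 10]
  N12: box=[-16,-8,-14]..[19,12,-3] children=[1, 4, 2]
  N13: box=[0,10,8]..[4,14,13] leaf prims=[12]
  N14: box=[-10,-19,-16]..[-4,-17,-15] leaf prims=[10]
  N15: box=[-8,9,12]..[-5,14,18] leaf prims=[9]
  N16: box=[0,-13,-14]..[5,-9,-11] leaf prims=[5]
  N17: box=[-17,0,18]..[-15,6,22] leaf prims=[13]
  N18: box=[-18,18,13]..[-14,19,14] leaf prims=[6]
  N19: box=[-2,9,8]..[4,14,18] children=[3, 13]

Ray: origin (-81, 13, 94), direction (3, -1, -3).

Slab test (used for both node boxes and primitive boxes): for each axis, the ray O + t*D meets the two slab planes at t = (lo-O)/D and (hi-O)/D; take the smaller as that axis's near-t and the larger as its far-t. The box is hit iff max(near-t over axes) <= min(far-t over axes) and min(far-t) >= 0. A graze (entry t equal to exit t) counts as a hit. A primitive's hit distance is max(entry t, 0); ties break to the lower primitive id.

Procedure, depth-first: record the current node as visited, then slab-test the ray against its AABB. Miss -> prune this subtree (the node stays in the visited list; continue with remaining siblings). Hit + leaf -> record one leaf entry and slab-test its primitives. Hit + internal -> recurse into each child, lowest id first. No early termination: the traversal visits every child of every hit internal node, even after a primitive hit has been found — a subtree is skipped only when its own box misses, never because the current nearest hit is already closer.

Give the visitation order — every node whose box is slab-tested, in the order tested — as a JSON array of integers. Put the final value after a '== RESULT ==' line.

Walk:
N0 x:[21,100/3] y:[-6,33] z:[24,110/3] -> hit [24,33], descend [6, 7, 11, 12]
  N6 x:[71/3,95/3] y:[22,33] z:[89/3,110/3] -> hit [89/3,95/3], descend [8, 9, 14, 16]
    N8 x:[31,95/3] y:[28,31] z:[33,35] -> miss, prune
    N9 x:[86/3,92/3] y:[29,33] z:[89/3,92/3] -> hit [89/3,92/3] leaf, test {P0@t=89/3}
    N14 x:[71/3,77/3] y:[30,32] z:[109/3,110/3] -> miss, prune
    N16 x:[27,86/3] y:[22,26] z:[35,36] -> miss, prune
  N7 x:[21,85/3] y:[-6,4] z:[76/3,86/3] -> miss, prune
  N11 x:[64/3,88/3] y:[7,22] z:[24,77/3] -> miss, prune
  N12 x:[65/3,100/3] y:[1,21] z:[97/3,36] -> miss, prune

9 AABB tests over nodes [0, 6, 8, 9, 14, 16, 7, 11, 12]; 1 leaf entered; closest P0.

== RESULT ==
[0, 6, 8, 9, 14, 16, 7, 11, 12]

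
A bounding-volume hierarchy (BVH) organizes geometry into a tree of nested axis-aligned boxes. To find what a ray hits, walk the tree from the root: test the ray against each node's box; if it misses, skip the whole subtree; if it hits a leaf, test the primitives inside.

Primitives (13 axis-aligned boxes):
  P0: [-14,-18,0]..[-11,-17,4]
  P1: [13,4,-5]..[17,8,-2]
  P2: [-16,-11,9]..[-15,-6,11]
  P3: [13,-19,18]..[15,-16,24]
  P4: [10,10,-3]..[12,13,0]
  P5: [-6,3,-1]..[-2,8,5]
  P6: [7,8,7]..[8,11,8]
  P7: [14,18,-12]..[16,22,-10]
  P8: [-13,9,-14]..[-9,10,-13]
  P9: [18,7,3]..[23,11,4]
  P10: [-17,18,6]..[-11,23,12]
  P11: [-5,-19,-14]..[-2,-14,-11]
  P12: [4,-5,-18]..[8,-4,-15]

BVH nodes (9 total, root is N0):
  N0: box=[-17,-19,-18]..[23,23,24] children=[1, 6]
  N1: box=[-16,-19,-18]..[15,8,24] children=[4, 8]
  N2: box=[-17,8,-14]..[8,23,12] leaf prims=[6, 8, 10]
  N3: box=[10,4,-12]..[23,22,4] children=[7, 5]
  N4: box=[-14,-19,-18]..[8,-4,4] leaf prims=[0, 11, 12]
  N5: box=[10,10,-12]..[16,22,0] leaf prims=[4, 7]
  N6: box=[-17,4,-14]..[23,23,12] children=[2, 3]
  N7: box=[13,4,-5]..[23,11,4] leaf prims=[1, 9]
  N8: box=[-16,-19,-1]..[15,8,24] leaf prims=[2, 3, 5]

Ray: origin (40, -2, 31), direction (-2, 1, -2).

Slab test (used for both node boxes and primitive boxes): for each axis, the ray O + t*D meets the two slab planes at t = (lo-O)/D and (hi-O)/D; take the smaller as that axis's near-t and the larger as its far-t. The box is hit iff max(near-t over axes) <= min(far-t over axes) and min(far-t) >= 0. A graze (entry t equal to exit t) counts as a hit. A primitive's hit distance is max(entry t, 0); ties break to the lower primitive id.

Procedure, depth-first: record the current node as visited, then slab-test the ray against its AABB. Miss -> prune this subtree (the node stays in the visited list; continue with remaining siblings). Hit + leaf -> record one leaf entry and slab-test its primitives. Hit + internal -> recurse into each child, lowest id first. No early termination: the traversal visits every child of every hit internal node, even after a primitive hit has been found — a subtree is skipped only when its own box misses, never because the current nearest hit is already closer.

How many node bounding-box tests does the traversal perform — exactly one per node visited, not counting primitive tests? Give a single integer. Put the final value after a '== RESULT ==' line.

Trace the traversal:
N0 x:[17/2,57/2] y:[-17,25] z:[7/2,49/2] -> hit [17/2,49/2], descend [1, 6]
  N1 x:[25/2,28] y:[-17,10] z:[7/2,49/2] -> miss, prune
  N6 x:[17/2,57/2] y:[6,25] z:[19/2,45/2] -> hit [19/2,45/2], descend [2, 3]
    N2 x:[16,57/2] y:[10,25] z:[19/2,45/2] -> hit [16,45/2] leaf, test {P6(miss), P8(miss), P10(miss)}
    N3 x:[17/2,15] y:[6,24] z:[27/2,43/2] -> hit [27/2,15], descend [5, 7]
      N5 x:[12,15] y:[12,24] z:[31/2,43/2] -> miss, prune
      N7 x:[17/2,27/2] y:[6,13] z:[27/2,18] -> miss, prune

order=[0, 1, 6, 2, 3, 5, 7]  |boxes|=7  |leaves|=1  hit=miss

== RESULT ==
7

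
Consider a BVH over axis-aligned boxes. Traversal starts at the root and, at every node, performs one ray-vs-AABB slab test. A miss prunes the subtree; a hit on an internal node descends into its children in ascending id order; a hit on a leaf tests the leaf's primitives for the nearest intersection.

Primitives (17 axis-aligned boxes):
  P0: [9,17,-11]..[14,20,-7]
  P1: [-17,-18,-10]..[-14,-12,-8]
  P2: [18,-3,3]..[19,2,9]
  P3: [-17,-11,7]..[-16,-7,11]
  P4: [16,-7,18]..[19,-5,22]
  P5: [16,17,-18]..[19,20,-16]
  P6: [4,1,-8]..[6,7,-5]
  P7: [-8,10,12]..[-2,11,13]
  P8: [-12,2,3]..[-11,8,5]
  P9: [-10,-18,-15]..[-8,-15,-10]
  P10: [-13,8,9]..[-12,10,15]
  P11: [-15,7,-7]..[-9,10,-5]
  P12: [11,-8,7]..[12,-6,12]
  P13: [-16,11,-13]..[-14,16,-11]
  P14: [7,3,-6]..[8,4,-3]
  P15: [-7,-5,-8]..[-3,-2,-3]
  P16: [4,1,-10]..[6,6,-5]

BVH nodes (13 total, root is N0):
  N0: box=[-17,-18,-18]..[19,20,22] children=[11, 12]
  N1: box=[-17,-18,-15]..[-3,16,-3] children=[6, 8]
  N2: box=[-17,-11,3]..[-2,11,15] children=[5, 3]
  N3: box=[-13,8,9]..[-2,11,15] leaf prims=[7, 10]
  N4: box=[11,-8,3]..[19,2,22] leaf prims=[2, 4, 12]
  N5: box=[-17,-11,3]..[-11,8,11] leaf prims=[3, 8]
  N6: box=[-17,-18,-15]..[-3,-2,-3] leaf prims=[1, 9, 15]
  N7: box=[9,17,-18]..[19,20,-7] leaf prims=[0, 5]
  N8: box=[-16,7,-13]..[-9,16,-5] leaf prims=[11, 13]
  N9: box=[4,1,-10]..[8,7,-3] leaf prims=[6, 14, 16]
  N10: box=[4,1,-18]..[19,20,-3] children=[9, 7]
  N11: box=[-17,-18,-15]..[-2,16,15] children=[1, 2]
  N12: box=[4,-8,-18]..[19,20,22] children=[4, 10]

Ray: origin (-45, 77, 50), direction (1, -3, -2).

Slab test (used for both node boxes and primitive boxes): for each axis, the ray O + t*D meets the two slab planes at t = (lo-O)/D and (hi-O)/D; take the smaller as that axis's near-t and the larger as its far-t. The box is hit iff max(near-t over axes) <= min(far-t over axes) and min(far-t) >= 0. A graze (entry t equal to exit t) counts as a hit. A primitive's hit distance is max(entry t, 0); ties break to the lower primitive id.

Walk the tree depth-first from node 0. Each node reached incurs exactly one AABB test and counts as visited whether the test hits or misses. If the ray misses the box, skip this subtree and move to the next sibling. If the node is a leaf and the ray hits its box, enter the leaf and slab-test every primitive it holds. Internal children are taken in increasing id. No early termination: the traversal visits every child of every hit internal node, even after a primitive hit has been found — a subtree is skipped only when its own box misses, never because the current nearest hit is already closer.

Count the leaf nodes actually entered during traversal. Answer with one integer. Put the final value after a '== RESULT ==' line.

Traverse from the root:
N0 x:[28,64] y:[19,95/3] z:[14,34] -> hit [28,95/3], descend [11, 12]
  N11 x:[28,43] y:[61/3,95/3] z:[35/2,65/2] -> hit [28,95/3], descend [1, 2]
    N1 x:[28,42] y:[61/3,95/3] z:[53/2,65/2] -> hit [28,95/3], descend [6, 8]
      N6 x:[28,42] y:[79/3,95/3] z:[53/2,65/2] -> hit [28,95/3] leaf, test {P1@t=89/3, P9(miss), P15(miss)}
      N8 x:[29,36] y:[61/3,70/3] z:[55/2,63/2] -> miss, prune
    N2 x:[28,43] y:[22,88/3] z:[35/2,47/2] -> miss, prune
  N12 x:[49,64] y:[19,85/3] z:[14,34] -> miss, prune

Summary -> nodes [0, 11, 1, 6, 8, 2, 12]; box-tests=7; leaf-entries=1; first=P1

== RESULT ==
1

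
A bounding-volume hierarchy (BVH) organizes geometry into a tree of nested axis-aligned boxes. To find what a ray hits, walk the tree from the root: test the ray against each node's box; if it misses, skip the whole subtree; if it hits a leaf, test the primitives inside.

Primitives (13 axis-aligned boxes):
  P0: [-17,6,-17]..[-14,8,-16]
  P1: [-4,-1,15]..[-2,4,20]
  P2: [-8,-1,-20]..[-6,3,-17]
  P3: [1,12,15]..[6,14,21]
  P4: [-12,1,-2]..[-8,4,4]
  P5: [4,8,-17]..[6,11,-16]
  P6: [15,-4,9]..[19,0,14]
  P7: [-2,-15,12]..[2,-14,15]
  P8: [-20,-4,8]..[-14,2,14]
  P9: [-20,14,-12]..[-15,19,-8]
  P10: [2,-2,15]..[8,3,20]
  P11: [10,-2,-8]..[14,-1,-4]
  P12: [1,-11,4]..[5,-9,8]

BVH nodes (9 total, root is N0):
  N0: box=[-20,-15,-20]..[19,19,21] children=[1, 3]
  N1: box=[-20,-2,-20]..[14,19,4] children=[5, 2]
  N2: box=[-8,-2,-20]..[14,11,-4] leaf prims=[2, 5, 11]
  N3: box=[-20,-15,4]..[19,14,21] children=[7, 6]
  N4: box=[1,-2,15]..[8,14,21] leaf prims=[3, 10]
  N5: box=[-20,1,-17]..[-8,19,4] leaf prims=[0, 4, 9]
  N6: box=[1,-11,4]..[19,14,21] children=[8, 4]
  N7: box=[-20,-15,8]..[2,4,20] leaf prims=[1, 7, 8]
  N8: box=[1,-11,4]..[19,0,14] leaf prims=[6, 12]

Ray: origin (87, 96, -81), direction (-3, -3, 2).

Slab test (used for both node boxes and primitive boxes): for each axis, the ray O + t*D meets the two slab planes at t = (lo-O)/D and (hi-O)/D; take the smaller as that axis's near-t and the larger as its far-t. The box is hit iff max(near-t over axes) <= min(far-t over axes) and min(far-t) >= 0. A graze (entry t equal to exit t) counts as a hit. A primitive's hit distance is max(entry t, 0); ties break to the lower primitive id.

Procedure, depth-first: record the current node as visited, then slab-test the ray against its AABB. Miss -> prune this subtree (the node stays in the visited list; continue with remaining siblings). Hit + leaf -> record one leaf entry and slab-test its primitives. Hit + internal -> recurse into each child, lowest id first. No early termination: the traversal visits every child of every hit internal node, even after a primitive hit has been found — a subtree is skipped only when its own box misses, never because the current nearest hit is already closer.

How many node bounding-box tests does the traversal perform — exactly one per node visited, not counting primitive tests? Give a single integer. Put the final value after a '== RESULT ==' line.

Traverse from the root:
N0 x:[68/3,107/3] y:[77/3,37] z:[61/2,51] -> hit [61/2,107/3], descend [1, 3]
  N1 x:[73/3,107/3] y:[77/3,98/3] z:[61/2,85/2] -> hit [61/2,98/3], descend [2, 5]
    N2 x:[73/3,95/3] y:[85/3,98/3] z:[61/2,77/2] -> hit [61/2,95/3] leaf, test {P2@t=31, P5(miss), P11(miss)}
    N5 x:[95/3,107/3] y:[77/3,95/3] z:[32,85/2] -> miss, prune
  N3 x:[68/3,107/3] y:[82/3,37] z:[85/2,51] -> miss, prune

Visited [0, 1, 2, 5, 3]. Tests: 5 box, 1 leaf. Nearest: P2.

== RESULT ==
5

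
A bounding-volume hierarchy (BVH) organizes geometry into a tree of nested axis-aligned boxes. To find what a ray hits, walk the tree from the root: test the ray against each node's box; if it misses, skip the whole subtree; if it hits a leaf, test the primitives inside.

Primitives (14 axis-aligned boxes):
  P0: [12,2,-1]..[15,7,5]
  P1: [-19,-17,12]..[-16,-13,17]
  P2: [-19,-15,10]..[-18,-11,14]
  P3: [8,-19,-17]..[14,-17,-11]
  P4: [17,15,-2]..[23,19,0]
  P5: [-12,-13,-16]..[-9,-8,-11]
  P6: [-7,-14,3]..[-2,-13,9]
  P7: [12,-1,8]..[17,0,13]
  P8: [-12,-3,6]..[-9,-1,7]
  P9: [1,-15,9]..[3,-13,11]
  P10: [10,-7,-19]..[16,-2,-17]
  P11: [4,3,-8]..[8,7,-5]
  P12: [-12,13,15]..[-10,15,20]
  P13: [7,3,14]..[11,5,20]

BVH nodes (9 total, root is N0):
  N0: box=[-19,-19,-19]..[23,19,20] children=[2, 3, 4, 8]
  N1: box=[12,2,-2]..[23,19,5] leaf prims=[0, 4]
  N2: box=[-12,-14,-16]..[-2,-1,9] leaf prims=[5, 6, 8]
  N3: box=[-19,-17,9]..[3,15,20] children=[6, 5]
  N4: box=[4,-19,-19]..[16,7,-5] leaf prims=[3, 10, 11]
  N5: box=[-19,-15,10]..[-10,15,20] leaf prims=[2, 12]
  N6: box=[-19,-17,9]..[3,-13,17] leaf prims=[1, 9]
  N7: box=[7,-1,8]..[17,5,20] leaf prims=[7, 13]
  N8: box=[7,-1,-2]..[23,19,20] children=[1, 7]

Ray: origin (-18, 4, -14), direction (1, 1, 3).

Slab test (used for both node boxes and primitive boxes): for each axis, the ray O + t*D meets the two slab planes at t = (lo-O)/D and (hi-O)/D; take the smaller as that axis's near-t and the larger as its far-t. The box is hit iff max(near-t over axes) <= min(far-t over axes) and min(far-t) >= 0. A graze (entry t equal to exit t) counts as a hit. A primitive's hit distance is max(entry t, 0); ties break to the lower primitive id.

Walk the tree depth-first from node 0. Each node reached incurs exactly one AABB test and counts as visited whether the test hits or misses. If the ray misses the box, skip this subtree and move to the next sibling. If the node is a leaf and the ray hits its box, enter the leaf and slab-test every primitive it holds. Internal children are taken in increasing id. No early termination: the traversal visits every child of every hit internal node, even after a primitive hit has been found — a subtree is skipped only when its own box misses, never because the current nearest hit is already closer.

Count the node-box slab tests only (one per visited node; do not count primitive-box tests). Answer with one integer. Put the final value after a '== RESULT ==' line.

Trace the traversal:
N0 x:[-1,41] y:[-23,15] z:[-5/3,34/3] -> hit [-1,34/3], descend [2, 3, 4, 8]
  N2 x:[6,16] y:[-18,-5] z:[-2/3,23/3] -> miss, prune
  N3 x:[-1,21] y:[-21,11] z:[23/3,34/3] -> hit [23/3,11], descend [5, 6]
    N5 x:[-1,8] y:[-19,11] z:[8,34/3] -> hit [8,8] leaf, test {P2(miss), P12(miss)}
    N6 x:[-1,21] y:[-21,-17] z:[23/3,31/3] -> miss, prune
  N4 x:[22,34] y:[-23,3] z:[-5/3,3] -> miss, prune
  N8 x:[25,41] y:[-5,15] z:[4,34/3] -> miss, prune

Summary -> nodes [0, 2, 3, 5, 6, 4, 8]; box-tests=7; leaf-entries=1; first=miss

== RESULT ==
7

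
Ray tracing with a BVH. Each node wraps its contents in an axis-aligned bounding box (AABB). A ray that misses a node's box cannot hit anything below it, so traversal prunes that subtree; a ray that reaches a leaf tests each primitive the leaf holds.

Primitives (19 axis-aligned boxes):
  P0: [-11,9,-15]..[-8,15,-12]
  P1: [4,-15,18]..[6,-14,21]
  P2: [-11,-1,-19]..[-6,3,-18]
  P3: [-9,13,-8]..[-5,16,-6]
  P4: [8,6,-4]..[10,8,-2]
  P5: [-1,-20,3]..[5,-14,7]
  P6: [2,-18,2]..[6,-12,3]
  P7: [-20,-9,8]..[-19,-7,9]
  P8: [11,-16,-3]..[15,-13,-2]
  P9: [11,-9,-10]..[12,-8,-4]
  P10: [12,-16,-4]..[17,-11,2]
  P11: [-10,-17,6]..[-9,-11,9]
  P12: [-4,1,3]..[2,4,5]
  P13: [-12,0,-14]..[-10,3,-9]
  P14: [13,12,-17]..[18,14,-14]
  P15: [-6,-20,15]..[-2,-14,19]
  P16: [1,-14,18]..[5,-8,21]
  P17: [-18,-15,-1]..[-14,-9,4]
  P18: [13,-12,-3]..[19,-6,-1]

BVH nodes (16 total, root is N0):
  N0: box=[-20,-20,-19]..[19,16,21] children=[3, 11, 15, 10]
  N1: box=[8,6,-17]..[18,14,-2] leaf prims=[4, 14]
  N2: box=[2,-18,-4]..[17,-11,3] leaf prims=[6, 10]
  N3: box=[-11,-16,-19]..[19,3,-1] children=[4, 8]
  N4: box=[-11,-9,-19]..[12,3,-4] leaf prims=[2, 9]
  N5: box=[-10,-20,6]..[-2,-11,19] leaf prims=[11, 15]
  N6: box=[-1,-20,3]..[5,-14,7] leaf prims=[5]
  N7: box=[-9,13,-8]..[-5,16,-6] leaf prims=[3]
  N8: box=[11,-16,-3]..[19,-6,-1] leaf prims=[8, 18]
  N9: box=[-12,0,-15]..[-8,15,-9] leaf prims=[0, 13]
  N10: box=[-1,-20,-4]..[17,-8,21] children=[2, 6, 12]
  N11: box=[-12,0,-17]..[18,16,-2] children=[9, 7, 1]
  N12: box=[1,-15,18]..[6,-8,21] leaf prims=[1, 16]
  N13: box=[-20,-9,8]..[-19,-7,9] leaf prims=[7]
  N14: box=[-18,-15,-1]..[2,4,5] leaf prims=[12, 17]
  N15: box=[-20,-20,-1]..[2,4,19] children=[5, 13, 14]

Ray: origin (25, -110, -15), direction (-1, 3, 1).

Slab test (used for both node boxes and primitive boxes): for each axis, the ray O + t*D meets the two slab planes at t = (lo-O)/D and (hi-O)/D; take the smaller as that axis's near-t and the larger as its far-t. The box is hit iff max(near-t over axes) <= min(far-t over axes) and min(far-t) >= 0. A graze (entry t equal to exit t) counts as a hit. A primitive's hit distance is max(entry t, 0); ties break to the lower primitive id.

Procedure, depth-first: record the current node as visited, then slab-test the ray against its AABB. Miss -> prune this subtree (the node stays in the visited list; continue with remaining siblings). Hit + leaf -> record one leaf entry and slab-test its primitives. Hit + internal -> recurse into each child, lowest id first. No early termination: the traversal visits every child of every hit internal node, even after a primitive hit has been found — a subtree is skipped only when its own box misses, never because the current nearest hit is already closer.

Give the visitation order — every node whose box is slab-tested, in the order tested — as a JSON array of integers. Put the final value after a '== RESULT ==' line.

Traverse from the root:
N0 x:[6,45] y:[30,42] z:[-4,36] -> hit [30,36], descend [3, 10, 11, 15]
  N3 x:[6,36] y:[94/3,113/3] z:[-4,14] -> miss, prune
  N10 x:[8,26] y:[30,34] z:[11,36] -> miss, prune
  N11 x:[7,37] y:[110/3,42] z:[-2,13] -> miss, prune
  N15 x:[23,45] y:[30,38] z:[14,34] -> hit [30,34], descend [5, 13, 14]
    N5 x:[27,35] y:[30,33] z:[21,34] -> hit [30,33] leaf, test {P11(miss), P15@t=30}
    N13 x:[44,45] y:[101/3,103/3] z:[23,24] -> miss, prune
    N14 x:[23,43] y:[95/3,38] z:[14,20] -> miss, prune

Visited [0, 3, 10, 11, 15, 5, 13, 14]. Tests: 8 box, 1 leaf. Nearest: P15.

== RESULT ==
[0, 3, 10, 11, 15, 5, 13, 14]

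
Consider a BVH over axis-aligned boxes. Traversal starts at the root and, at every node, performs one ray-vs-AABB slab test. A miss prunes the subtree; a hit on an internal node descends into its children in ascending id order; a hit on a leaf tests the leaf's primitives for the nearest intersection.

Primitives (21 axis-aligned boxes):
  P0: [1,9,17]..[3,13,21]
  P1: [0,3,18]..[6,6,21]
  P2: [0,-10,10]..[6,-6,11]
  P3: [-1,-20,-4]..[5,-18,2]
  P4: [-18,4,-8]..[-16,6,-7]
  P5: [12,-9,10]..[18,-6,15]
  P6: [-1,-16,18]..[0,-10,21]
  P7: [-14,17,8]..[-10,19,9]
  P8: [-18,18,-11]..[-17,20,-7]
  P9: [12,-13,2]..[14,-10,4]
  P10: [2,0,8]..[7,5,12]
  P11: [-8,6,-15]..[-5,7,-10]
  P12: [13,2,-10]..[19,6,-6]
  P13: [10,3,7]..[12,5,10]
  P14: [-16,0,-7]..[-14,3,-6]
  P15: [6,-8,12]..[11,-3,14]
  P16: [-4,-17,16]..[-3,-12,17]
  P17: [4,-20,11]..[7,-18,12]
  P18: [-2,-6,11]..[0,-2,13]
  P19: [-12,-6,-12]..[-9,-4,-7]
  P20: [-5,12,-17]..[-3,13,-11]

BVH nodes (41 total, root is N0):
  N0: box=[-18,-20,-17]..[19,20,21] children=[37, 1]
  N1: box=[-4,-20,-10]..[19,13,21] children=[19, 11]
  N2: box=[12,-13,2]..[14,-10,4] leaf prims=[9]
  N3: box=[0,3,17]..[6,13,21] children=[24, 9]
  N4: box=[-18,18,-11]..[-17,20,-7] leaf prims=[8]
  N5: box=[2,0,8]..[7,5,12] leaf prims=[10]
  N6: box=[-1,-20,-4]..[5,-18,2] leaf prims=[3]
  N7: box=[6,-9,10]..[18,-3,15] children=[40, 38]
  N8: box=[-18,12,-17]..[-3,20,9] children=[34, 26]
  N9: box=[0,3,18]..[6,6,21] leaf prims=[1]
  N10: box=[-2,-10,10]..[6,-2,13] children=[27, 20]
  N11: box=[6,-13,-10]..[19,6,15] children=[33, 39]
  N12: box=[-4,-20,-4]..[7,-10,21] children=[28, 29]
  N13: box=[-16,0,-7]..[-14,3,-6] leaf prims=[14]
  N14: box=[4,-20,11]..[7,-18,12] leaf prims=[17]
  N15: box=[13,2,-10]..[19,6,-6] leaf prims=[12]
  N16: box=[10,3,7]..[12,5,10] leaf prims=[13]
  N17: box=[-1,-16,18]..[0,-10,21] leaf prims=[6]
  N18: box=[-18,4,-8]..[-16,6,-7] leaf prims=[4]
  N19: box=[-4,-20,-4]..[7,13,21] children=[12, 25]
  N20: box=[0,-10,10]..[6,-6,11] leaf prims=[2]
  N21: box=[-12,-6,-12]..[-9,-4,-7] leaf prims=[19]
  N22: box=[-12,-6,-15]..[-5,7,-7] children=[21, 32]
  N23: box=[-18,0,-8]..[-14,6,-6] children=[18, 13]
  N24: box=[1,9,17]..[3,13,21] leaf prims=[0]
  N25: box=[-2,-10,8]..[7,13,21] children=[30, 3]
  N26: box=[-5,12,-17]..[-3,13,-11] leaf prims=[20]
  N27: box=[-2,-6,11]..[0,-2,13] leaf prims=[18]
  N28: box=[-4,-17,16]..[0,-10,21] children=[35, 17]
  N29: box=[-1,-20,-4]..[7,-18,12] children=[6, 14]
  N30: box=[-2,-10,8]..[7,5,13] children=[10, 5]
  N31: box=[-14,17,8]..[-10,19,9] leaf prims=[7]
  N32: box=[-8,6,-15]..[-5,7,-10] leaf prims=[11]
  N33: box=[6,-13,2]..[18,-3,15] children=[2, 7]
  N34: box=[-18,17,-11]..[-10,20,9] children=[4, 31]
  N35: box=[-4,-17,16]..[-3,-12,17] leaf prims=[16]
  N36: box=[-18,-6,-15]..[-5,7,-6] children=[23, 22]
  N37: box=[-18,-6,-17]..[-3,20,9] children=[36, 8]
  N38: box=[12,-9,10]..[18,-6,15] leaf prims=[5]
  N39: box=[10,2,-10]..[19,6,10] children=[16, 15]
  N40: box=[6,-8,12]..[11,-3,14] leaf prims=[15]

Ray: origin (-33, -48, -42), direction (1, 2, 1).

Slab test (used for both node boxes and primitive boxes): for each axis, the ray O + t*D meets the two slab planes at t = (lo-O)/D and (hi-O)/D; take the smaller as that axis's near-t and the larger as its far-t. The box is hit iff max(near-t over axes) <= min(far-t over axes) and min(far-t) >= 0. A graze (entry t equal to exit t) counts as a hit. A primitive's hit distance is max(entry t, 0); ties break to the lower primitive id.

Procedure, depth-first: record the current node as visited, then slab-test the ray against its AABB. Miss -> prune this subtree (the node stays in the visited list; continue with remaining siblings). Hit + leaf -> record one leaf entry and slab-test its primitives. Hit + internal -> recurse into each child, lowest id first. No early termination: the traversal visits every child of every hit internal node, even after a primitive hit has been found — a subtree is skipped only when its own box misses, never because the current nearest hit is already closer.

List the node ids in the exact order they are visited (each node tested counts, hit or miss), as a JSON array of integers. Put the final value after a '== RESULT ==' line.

Trace the traversal:
N0 x:[15,52] y:[14,34] z:[25,63] -> hit [25,34], descend [1, 37]
  N1 x:[29,52] y:[14,61/2] z:[32,63] -> miss, prune
  N37 x:[15,30] y:[21,34] z:[25,51] -> hit [25,30], descend [8, 36]
    N8 x:[15,30] y:[30,34] z:[25,51] -> hit [30,30], descend [26, 34]
      N26 x:[28,30] y:[30,61/2] z:[25,31] -> hit [30,30] leaf, test {P20@t=30}
      N34 x:[15,23] y:[65/2,34] z:[31,51] -> miss, prune
    N36 x:[15,28] y:[21,55/2] z:[27,36] -> hit [27,55/2], descend [22, 23]
      N22 x:[21,28] y:[21,55/2] z:[27,35] -> hit [27,55/2], descend [21, 32]
        N21 x:[21,24] y:[21,22] z:[30,35] -> miss, prune
        N32 x:[25,28] y:[27,55/2] z:[27,32] -> hit [27,55/2] leaf, test {P11@t=27}
      N23 x:[15,19] y:[24,27] z:[34,36] -> miss, prune

order=[0, 1, 37, 8, 26, 34, 36, 22, 21, 32, 23]  |boxes|=11  |leaves|=2  hit=P11

== RESULT ==
[0, 1, 37, 8, 26, 34, 36, 22, 21, 32, 23]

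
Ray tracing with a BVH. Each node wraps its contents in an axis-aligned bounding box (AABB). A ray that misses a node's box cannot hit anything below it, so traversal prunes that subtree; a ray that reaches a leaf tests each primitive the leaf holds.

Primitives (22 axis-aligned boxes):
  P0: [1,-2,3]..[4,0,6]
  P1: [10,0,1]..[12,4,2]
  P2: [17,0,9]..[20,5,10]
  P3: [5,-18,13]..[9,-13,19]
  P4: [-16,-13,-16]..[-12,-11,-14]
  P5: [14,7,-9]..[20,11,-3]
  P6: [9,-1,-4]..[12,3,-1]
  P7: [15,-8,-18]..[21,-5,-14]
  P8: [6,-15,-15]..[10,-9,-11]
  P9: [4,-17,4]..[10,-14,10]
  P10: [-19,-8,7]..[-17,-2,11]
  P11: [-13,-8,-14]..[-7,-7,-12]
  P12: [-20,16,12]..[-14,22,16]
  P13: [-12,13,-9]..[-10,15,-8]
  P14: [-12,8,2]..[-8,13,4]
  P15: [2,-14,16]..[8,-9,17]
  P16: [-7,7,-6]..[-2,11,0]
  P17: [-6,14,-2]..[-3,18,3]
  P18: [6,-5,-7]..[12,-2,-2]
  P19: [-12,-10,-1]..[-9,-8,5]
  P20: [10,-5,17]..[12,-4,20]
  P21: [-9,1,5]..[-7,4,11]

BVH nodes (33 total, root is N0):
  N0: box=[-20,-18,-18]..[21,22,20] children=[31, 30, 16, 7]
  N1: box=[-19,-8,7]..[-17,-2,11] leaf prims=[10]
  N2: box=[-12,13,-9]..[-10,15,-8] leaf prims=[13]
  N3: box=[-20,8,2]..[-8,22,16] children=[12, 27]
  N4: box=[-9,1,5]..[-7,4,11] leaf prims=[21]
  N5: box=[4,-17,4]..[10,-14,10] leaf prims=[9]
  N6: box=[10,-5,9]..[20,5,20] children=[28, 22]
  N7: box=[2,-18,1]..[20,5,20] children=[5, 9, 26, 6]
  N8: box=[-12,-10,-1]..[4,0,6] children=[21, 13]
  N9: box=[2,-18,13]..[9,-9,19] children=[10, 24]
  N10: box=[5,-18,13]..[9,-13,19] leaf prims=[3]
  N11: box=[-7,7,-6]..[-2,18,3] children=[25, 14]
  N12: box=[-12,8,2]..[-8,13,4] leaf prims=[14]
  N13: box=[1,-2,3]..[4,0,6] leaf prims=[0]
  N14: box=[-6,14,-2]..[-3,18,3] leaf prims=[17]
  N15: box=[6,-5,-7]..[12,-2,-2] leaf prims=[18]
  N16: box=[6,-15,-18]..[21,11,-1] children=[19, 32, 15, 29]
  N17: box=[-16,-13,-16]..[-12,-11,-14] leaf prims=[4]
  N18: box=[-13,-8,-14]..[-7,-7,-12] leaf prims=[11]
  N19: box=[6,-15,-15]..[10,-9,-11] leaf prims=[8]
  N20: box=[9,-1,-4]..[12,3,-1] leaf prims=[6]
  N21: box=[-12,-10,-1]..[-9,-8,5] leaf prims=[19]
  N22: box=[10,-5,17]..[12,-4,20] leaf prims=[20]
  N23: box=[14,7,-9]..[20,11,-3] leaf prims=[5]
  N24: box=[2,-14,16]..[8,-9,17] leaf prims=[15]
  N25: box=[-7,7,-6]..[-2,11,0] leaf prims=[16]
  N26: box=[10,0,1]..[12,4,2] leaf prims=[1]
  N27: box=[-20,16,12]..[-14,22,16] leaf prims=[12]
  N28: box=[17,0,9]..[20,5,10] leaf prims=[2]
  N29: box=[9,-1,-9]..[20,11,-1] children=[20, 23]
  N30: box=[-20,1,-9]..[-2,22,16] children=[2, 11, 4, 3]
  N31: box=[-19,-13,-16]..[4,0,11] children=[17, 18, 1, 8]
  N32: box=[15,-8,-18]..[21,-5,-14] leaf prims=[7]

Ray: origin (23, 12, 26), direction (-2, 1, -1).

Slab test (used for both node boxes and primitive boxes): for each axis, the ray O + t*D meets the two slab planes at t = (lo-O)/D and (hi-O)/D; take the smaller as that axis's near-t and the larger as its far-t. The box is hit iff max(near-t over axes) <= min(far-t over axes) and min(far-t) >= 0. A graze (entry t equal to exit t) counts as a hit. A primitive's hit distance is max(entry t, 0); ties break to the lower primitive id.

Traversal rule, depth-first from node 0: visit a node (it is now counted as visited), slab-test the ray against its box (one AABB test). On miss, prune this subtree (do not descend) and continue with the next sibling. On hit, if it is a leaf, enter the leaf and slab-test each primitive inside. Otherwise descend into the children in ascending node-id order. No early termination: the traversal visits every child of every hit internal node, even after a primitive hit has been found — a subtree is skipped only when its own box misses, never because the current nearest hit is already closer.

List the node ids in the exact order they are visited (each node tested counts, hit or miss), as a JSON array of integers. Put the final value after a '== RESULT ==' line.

Trace the traversal:
N0 x:[1,43/2] y:[-30,10] z:[6,44] -> hit [6,10], descend [7, 16, 30, 31]
  N7 x:[3/2,21/2] y:[-30,-7] z:[6,25] -> miss, prune
  N16 x:[1,17/2] y:[-27,-1] z:[27,44] -> miss, prune
  N30 x:[25/2,43/2] y:[-11,10] z:[10,35] -> miss, prune
  N31 x:[19/2,21] y:[-25,-12] z:[15,42] -> miss, prune

5 AABB tests over nodes [0, 7, 16, 30, 31]; 0 leaves entered; closest miss.

== RESULT ==
[0, 7, 16, 30, 31]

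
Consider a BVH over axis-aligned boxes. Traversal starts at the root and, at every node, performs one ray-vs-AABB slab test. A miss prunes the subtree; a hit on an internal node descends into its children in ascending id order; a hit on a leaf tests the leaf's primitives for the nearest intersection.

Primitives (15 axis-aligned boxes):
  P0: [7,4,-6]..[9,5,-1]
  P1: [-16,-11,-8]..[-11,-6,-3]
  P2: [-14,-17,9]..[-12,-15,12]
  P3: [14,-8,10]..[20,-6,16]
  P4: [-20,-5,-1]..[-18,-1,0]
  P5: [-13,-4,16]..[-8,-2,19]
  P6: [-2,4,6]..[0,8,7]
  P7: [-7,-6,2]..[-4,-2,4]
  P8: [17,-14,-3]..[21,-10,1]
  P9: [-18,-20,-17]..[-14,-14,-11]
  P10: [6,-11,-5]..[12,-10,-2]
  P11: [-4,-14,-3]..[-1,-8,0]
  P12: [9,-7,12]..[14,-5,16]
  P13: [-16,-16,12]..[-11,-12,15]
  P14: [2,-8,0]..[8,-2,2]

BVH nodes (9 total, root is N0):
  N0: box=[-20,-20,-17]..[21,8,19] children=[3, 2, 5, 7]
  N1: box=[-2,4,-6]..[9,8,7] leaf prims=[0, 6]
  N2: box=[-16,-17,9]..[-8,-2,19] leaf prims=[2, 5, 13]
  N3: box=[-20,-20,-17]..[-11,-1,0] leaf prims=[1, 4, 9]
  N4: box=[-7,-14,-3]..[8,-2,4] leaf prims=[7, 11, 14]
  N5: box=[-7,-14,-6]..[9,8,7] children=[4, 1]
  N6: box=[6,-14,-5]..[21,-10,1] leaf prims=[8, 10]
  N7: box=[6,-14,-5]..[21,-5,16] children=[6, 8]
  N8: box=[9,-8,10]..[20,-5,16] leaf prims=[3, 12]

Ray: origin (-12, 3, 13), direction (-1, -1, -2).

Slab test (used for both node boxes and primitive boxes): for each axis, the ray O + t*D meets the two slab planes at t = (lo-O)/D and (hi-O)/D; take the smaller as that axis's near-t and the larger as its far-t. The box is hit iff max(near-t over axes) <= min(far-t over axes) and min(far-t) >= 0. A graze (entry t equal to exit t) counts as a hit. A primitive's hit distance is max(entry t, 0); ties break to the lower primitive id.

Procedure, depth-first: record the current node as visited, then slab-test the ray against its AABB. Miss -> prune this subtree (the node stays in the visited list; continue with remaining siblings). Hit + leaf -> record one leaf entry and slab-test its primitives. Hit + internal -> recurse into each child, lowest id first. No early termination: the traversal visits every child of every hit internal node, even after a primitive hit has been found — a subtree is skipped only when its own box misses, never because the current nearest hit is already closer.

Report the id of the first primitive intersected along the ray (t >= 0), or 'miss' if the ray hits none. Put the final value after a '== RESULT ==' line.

Trace the traversal:
N0 x:[-33,8] y:[-5,23] z:[-3,15] -> hit [-3,8], descend [2, 3, 5, 7]
  N2 x:[-4,4] y:[5,20] z:[-3,2] -> miss, prune
  N3 x:[-1,8] y:[4,23] z:[13/2,15] -> hit [13/2,8] leaf, test {P1(miss), P4@t=13/2, P9(miss)}
  N5 x:[-21,-5] y:[-5,17] z:[3,19/2] -> miss, prune
  N7 x:[-33,-18] y:[8,17] z:[-3/2,9] -> miss, prune

5 AABB tests over nodes [0, 2, 3, 5, 7]; 1 leaf entered; closest P4.

== RESULT ==
4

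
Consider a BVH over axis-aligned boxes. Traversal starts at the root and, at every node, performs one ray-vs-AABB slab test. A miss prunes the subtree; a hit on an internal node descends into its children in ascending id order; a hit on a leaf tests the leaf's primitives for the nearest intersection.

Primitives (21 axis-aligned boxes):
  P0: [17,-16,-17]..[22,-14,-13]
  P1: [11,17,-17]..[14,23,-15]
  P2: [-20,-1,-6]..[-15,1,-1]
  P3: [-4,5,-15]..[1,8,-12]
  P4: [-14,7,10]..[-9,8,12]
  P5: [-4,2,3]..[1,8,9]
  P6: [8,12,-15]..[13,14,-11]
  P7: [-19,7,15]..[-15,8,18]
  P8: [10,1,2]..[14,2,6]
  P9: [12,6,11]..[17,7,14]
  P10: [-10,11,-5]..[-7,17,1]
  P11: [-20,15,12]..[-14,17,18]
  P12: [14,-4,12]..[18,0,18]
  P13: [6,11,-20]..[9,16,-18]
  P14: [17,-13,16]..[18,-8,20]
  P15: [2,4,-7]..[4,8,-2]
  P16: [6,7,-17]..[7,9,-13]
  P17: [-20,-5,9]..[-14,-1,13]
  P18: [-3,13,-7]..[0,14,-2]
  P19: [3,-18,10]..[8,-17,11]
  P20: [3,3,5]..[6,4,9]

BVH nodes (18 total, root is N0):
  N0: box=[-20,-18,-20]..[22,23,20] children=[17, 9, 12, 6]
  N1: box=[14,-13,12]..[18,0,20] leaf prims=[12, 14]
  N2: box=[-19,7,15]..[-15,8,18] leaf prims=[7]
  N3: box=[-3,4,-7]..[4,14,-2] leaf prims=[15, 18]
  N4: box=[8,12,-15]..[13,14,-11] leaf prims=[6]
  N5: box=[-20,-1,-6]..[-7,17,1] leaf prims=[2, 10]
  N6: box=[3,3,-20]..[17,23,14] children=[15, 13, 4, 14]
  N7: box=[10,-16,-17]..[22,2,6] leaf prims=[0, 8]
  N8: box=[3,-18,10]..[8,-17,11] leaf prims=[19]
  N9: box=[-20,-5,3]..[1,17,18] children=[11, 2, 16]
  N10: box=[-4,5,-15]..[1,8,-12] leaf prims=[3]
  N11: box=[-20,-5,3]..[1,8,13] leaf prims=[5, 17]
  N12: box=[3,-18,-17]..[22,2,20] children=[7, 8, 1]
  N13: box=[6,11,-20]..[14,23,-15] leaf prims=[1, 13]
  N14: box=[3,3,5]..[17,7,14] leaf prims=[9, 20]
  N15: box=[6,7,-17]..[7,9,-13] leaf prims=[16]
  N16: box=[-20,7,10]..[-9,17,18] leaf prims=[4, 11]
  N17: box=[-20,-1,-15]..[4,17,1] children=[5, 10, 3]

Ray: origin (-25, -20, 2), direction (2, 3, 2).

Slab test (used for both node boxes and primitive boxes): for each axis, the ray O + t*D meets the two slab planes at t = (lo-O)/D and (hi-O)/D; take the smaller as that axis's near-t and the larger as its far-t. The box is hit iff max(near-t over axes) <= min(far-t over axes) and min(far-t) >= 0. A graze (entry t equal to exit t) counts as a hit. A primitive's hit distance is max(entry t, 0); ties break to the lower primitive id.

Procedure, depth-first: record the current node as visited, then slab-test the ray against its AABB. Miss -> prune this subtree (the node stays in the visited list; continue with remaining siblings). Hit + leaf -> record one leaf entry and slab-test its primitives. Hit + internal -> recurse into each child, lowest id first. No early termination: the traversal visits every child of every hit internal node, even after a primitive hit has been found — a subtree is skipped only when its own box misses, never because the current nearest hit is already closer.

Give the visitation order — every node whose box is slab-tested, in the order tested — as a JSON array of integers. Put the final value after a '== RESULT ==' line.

Traverse from the root:
N0 x:[5/2,47/2] y:[2/3,43/3] z:[-11,9] -> hit [5/2,9], descend [6, 9, 12, 17]
  N6 x:[14,21] y:[23/3,43/3] z:[-11,6] -> miss, prune
  N9 x:[5/2,13] y:[5,37/3] z:[1/2,8] -> hit [5,8], descend [2, 11, 16]
    N2 x:[3,5] y:[9,28/3] z:[13/2,8] -> miss, prune
    N11 x:[5/2,13] y:[5,28/3] z:[1/2,11/2] -> hit [5,11/2] leaf, test {P5(miss), P17@t=5}
    N16 x:[5/2,8] y:[9,37/3] z:[4,8] -> miss, prune
  N12 x:[14,47/2] y:[2/3,22/3] z:[-19/2,9] -> miss, prune
  N17 x:[5/2,29/2] y:[19/3,37/3] z:[-17/2,-1/2] -> miss, prune

Visited [0, 6, 9, 2, 11, 16, 12, 17]. Tests: 8 box, 1 leaf. Nearest: P17.

== RESULT ==
[0, 6, 9, 2, 11, 16, 12, 17]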